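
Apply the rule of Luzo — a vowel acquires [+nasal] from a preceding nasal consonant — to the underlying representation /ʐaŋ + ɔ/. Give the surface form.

The vowel /ɔ/ is adjacent to the preceding nasal /ŋ/, so it acquires [+nasal] and surfaces as [ɔ̃].

[ʐaŋɔ̃]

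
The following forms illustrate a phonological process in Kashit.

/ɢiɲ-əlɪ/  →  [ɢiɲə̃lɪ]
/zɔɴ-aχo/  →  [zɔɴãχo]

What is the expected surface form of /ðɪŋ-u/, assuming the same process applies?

[ðɪŋũ]

The data show progressive nasality assimilation (vowel nasalisation): /ə/ → [ə̃] after /ɲ/; /a/ → [ã] after /ɴ/ — a vowel is nasalised by an immediately preceding nasal consonant.
/u/ sits next to the nasal /ŋ/ and is therefore nasalised to [ũ].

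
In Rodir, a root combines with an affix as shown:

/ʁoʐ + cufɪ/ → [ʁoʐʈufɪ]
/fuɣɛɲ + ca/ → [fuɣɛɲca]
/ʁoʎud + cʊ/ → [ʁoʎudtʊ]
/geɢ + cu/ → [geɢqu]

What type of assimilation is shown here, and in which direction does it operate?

Underlying /c/ is realised as [ʈ] next to /ʐ/; /ʐ/ itself does not change.
/c/ is palatal while /ʐ/ is retroflex; the output [ʈ] is retroflex, matching the trigger — so the feature that spreads is place.
Manner and voice are unchanged, so the assimilation is partial, not total.
The same holds elsewhere in the data: /c/ → [t] after /d/ (palatal → alveolar, matching alveolar); /c/ → [q] after /ɢ/ (palatal → uvular, matching uvular) — only place changes, and always toward the preceding segment.
Nothing changes in [fuɣɛɲca]: there the adjacent consonants already agree in place (/c/ and /ɲ/ are both palatal), so this form is consistent with the same rule.
Since the segment that changes follows the conditioning segment, the assimilation is progressive.

progressive place assimilation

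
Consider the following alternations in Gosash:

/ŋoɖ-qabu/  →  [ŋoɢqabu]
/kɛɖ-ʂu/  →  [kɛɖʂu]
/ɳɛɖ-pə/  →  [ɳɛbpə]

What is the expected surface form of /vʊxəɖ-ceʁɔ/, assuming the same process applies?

[vʊxəɟceʁɔ]

The data show regressive place assimilation: /ɖ/ → [ɢ] before /q/; /ɖ/ → [b] before /p/. In each pair only place changes, matching the following consonant, while manner and voice stay constant.
No alternation appears in [kɛɖʂu]: there the adjacent consonants already agree in place (/ɖ/ and /ʂ/ are both retroflex), so this form is consistent with the same rule.
The rule targets /ɖ/ (voiced retroflex stop), which sits before the trigger /c/ (palatal).
The voiced palatal stop is [ɟ], so /ɖ/ → [ɟ].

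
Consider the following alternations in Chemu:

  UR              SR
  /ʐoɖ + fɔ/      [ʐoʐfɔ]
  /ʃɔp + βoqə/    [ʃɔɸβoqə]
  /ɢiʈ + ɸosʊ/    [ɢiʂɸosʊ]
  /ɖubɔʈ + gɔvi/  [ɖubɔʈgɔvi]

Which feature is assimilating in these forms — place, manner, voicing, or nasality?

Underlying /ɖ/ is realised as [ʐ] next to /f/; /f/ itself does not change.
The change stop → fricative matches the manner of the following /f/, identifying this as manner assimilation.
The same holds elsewhere in the data: /p/ → [ɸ] before /β/ (stop → fricative, matching a fricative); /ʈ/ → [ʂ] before /ɸ/ (stop → fricative, matching a fricative) — only manner changes, and always toward the following segment.
Nothing changes in [ɖubɔʈgɔvi]: there the adjacent consonants already agree in manner (/ʈ/ and /g/ are both stops), so this form is consistent with the same rule.

manner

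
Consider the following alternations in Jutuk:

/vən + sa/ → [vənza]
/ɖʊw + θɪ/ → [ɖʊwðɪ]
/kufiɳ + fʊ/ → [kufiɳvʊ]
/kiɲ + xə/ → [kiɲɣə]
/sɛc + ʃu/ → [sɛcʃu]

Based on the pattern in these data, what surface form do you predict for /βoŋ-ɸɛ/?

The data show progressive voicing assimilation: /s/ → [z] after /n/; /θ/ → [ð] after /w/; /f/ → [v] after /ɳ/; /x/ → [ɣ] after /ɲ/. In each pair only voicing changes, matching the preceding consonant, while place and manner stay constant.
Nothing changes in [sɛcʃu]: there the adjacent consonants already agree in voicing (/ʃ/ and /c/ are both voiceless), so this form is consistent with the same rule.
The rule targets /ɸ/ (voiceless bilabial fricative), which sits after the trigger /ŋ/ (voiced).
Changing only its voicing to voiced gives [β] — the voiced bilabial fricative.

[βoŋβɛ]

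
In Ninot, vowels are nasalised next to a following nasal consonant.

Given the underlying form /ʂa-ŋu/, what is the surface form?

/a/ sits next to the nasal /ŋ/ and is therefore nasalised to [ã].

[ʂãŋu]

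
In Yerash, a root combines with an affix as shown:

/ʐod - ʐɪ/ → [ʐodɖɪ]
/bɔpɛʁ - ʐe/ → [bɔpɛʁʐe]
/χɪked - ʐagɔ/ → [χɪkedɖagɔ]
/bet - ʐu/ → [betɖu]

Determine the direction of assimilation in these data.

progressive

The segment that alternates is /ʐ/, which surfaces as [ɖ] when adjacent to /d/.
/ʐ/ is a fricative while /d/ is a stop; the output [ɖ] is a stop, matching the trigger — so the feature that spreads is manner.
Checking the remaining alternation: /ʐ/ → [ɖ] after /t/ (fricative → stop, matching a stop) — only manner changes, and always toward the preceding segment.
No alternation appears in [bɔpɛʁʐe]: there the adjacent consonants already agree in manner (/ʐ/ and /ʁ/ are both fricatives), so this form is consistent with the same rule.
Since the segment that changes follows the conditioning segment, the assimilation is progressive.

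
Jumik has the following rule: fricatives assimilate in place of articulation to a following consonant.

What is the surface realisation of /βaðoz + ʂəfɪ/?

The rule targets /z/ (voiced alveolar fricative), which sits before the trigger /ʂ/ (retroflex).
A voiced retroflex fricative is [ʐ], so the surface segment is [ʐ].

[βaðoʐʂəfɪ]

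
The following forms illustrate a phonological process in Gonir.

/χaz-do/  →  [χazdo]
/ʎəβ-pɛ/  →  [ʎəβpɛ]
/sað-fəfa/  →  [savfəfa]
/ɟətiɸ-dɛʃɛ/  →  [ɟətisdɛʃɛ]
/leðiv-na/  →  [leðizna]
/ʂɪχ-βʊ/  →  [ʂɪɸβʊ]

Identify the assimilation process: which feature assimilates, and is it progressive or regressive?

Comparing underlying and surface forms, /ð/ → [v] is the alternation; the neighbouring /f/ is constant.
/ð/ is dental while /f/ is labiodental; the output [v] is labiodental, matching the trigger — so the feature that spreads is place.
Manner and voice are unchanged, so the assimilation is partial, not total.
The other alternating forms pattern the same way: /ɸ/ → [s] before /d/ (bilabial → alveolar, matching alveolar); /v/ → [z] before /n/ (labiodental → alveolar, matching alveolar); /χ/ → [ɸ] before /β/ (uvular → bilabial, matching bilabial) — only place changes, and always toward the following segment.
No alternation appears in [χazdo], [ʎəβpɛ]: there the adjacent consonants already agree in place (/z/ and /d/ are both alveolar; /β/ and /p/ are both bilabial), so these forms are consistent with the same rule.
The trigger is the following segment, so the direction is regressive (anticipatory).

regressive place assimilation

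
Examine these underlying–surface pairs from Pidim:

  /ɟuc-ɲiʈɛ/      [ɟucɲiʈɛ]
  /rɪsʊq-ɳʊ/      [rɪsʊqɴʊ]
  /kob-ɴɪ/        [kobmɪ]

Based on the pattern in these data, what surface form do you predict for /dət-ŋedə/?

[dətnedə]

The data show progressive place assimilation: /ɳ/ → [ɴ] after /q/; /ɴ/ → [m] after /b/. In each pair only place changes, matching the preceding consonant, while manner and voice stay constant.
Nothing changes in [ɟucɲiʈɛ]: there the adjacent consonants already agree in place (/ɲ/ and /c/ are both palatal), so this form is consistent with the same rule.
/ŋ/ is a voiced velar nasal. The preceding trigger /t/ is alveolar, so /ŋ/ must become alveolar as well.
The voiced alveolar nasal is [n], so /ŋ/ → [n].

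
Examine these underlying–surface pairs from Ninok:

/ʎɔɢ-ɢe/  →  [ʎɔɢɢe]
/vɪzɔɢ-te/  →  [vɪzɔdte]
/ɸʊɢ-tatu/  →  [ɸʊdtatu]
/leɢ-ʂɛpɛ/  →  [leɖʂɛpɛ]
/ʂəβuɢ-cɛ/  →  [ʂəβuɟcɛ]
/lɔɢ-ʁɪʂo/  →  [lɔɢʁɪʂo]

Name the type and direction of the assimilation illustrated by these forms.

regressive place assimilation

Comparing underlying and surface forms, /ɢ/ → [d] is the alternation; the neighbouring /t/ is constant.
The change uvular → alveolar matches the place of the following /t/, identifying this as place assimilation.
Manner and voice are unchanged, so the assimilation is partial, not total.
Checking the remaining alternations: /ɢ/ → [ɖ] before /ʂ/ (uvular → retroflex, matching retroflex); /ɢ/ → [ɟ] before /c/ (uvular → palatal, matching palatal) — only place changes, and always toward the following segment.
Nothing changes in [ʎɔɢɢe], [lɔɢʁɪʂo]: there the adjacent consonants already agree in place (/ɢ/ and /ɢ/ are both uvular; /ɢ/ and /ʁ/ are both uvular), so these forms are consistent with the same rule.
The trigger is the following segment, so the direction is regressive (anticipatory).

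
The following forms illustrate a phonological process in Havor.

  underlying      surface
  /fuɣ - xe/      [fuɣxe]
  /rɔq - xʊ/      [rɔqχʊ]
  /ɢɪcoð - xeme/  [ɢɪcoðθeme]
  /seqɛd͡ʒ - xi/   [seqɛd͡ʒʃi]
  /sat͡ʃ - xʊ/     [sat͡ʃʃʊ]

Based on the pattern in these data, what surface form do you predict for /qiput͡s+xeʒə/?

The data show progressive place assimilation: /x/ → [χ] after /q/; /x/ → [θ] after /ð/; /x/ → [ʃ] after /d͡ʒ/; /x/ → [ʃ] after /t͡ʃ/. In each pair only place changes, matching the preceding consonant, while manner and voice stay constant.
No alternation appears in [fuɣxe]: there the adjacent consonants already agree in place (/x/ and /ɣ/ are both velar), so this form is consistent with the same rule.
The rule targets /x/ (voiceless velar fricative), which sits after the trigger /t͡s/ (alveolar).
A voiceless alveolar fricative is [s], so the surface segment is [s].

[qiput͡sseʒə]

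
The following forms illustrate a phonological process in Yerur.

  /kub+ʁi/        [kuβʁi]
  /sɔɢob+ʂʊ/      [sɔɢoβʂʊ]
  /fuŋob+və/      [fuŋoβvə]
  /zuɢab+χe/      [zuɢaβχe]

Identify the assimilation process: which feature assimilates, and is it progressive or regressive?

Comparing underlying and surface forms, /b/ → [β] is the alternation; the neighbouring /ʁ/ is constant.
The change stop → fricative matches the manner of the following /ʁ/, identifying this as manner assimilation.
Place and voice are unchanged, so the assimilation is partial, not total.
The other alternating forms pattern the same way: /b/ → [β] before /ʂ/ (stop → fricative, matching a fricative); /b/ → [β] before /v/ (stop → fricative, matching a fricative); /b/ → [β] before /χ/ (stop → fricative, matching a fricative) — only manner changes, and always toward the following segment.
Since the segment that changes precedes the conditioning segment, the assimilation is regressive.

regressive manner assimilation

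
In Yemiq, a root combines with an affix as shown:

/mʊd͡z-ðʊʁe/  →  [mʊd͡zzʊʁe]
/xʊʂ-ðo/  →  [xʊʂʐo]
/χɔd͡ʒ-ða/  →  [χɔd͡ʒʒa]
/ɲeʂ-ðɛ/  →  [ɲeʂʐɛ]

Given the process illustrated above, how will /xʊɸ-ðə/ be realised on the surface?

[xʊɸβə]

The data show progressive place assimilation: /ð/ → [z] after /d͡z/; /ð/ → [ʐ] after /ʂ/; /ð/ → [ʒ] after /d͡ʒ/. In each pair only place changes, matching the preceding consonant, while manner and voice stay constant.
/ð/ is a voiced dental fricative. The preceding trigger /ɸ/ is bilabial, so /ð/ must become bilabial as well.
A voiced bilabial fricative is [β], so the surface segment is [β].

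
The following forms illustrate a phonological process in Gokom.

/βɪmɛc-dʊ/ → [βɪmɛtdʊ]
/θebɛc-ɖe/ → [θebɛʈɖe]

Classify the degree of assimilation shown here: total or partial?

partial assimilation

Comparing underlying and surface forms, /c/ → [t] is the alternation; the neighbouring /d/ is constant.
/c/ is palatal while /d/ is alveolar; the output [t] is alveolar, matching the trigger — so the feature that spreads is place.
Manner and voice are unchanged, so the assimilation is partial, not total.
The same holds elsewhere in the data: /c/ → [ʈ] before /ɖ/ (palatal → retroflex, matching retroflex) — only place changes, and always toward the following segment.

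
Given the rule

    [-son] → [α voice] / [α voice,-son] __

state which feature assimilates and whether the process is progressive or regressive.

The rule copies [voice] from the environment onto the target, so the assimilating feature is voicing.
Since the environment is written before the underscore, the trigger precedes the target; the direction is progressive.

progressive voicing assimilation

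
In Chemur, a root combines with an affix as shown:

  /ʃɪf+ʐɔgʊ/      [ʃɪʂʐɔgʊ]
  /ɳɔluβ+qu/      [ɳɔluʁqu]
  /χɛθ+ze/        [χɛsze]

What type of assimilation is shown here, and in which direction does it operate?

regressive place assimilation

The segment that alternates is /f/, which surfaces as [ʂ] when adjacent to /ʐ/.
The change labiodental → retroflex matches the place of the following /ʐ/, identifying this as place assimilation.
Manner and voice are unchanged, so the assimilation is partial, not total.
The other alternating forms pattern the same way: /β/ → [ʁ] before /q/ (bilabial → uvular, matching uvular); /θ/ → [s] before /z/ (dental → alveolar, matching alveolar) — only place changes, and always toward the following segment.
The trigger is the following segment, so the direction is regressive (anticipatory).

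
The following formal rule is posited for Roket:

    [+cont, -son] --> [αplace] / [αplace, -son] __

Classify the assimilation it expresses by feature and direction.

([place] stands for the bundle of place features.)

progressive place assimilation

The shared variable α links the value of the place features (abbreviated [place]) on the target to the same value on the neighbouring segment, so place is the feature that assimilates.
Since the environment is written before the underscore, the trigger precedes the target; the direction is progressive.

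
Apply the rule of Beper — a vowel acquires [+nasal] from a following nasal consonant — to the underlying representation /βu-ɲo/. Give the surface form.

/u/ sits next to the nasal /ɲ/ and is therefore nasalised to [ũ].

[βũɲo]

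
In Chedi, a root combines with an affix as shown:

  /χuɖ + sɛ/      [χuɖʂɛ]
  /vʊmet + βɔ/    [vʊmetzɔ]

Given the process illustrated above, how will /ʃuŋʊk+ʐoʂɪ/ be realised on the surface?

The data show progressive place assimilation: /s/ → [ʂ] after /ɖ/; /β/ → [z] after /t/. In each pair only place changes, matching the preceding consonant, while manner and voice stay constant.
The rule targets /ʐ/ (voiced retroflex fricative), which sits after the trigger /k/ (velar).
The voiced velar fricative is [ɣ], so /ʐ/ → [ɣ].

[ʃuŋʊkɣoʂɪ]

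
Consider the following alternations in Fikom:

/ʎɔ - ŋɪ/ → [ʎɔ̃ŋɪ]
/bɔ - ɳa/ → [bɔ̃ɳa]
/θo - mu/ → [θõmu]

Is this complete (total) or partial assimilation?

partial assimilation

The vowel /ɔ/ surfaces as nasalised [ɔ̃] next to the following nasal /ŋ/ — it has acquired the [+nasal] feature of its neighbour.
The other forms show the same pattern: /ɔ/ → [ɔ̃] before /ɳ/; /o/ → [õ] before /m/ — each time a vowel is nasalised next to a following nasal.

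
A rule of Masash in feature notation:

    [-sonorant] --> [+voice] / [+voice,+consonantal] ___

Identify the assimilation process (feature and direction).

progressive voicing assimilation

The structural change is [+voice], and the conditioning segment [+voice,+consonantal] (a voiced consonant) is itself voiced, so the target comes to share the voicing of its neighbour — voicing assimilation.
Since the environment is written before the underscore, the trigger precedes the target; the direction is progressive.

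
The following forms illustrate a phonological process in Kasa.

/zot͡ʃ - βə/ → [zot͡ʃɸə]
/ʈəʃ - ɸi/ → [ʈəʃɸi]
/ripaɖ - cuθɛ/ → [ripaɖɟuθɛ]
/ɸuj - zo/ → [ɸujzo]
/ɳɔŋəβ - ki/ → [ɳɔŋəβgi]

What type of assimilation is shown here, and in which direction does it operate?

progressive voicing assimilation

Comparing underlying and surface forms, /β/ → [ɸ] is the alternation; the neighbouring /t͡ʃ/ is constant.
The change voiced → voiceless matches the voicing of the preceding /t͡ʃ/, identifying this as voicing assimilation.
Place and manner are unchanged, so the assimilation is partial, not total.
The other alternating forms pattern the same way: /c/ → [ɟ] after /ɖ/ (voiceless → voiced, matching voiced); /k/ → [g] after /β/ (voiceless → voiced, matching voiced) — only voicing changes, and always toward the preceding segment.
Nothing changes in [ʈəʃɸi], [ɸujzo]: there the adjacent consonants already agree in voicing (/ɸ/ and /ʃ/ are both voiceless; /z/ and /j/ are both voiced), so these forms are consistent with the same rule.
Since the segment that changes follows the conditioning segment, the assimilation is progressive.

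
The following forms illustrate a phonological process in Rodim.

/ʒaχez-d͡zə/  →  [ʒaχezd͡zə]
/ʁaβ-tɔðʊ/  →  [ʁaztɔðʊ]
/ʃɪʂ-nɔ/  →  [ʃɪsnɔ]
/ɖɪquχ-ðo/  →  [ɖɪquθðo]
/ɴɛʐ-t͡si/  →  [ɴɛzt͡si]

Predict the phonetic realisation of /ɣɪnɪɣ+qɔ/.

The data show regressive place assimilation: /β/ → [z] before /t/; /ʂ/ → [s] before /n/; /χ/ → [θ] before /ð/; /ʐ/ → [z] before /t͡s/. In each pair only place changes, matching the following consonant, while manner and voice stay constant.
Nothing changes in [ʒaχezd͡zə]: there the adjacent consonants already agree in place (/z/ and /d͡z/ are both alveolar), so this form is consistent with the same rule.
The rule targets /ɣ/ (voiced velar fricative), which sits before the trigger /q/ (uvular).
A voiced uvular fricative is [ʁ], so the surface segment is [ʁ].

[ɣɪnɪʁqɔ]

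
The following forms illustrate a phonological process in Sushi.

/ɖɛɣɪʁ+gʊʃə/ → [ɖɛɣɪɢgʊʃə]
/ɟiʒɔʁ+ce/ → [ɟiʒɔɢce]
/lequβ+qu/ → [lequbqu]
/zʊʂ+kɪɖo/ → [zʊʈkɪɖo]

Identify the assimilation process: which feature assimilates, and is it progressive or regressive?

regressive manner assimilation

Underlying /ʁ/ is realised as [ɢ] next to /g/; /g/ itself does not change.
/ʁ/ is a fricative while /g/ is a stop; the output [ɢ] is a stop, matching the trigger — so the feature that spreads is manner.
Place and voice are unchanged, so the assimilation is partial, not total.
The same holds elsewhere in the data: /ʁ/ → [ɢ] before /c/ (fricative → stop, matching a stop); /β/ → [b] before /q/ (fricative → stop, matching a stop); /ʂ/ → [ʈ] before /k/ (fricative → stop, matching a stop) — only manner changes, and always toward the following segment.
The trigger is the following segment, so the direction is regressive (anticipatory).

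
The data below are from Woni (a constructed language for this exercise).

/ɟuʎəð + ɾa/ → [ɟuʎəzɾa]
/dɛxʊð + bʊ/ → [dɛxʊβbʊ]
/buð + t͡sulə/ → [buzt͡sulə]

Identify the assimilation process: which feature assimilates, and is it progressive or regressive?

regressive place assimilation

The segment that alternates is /ð/, which surfaces as [z] when adjacent to /ɾ/.
/ð/ is dental while /ɾ/ is alveolar; the output [z] is alveolar, matching the trigger — so the feature that spreads is place.
Manner and voice are unchanged, so the assimilation is partial, not total.
Checking the remaining alternations: /ð/ → [β] before /b/ (dental → bilabial, matching bilabial); /ð/ → [z] before /t͡s/ (dental → alveolar, matching alveolar) — only place changes, and always toward the following segment.
Since the segment that changes precedes the conditioning segment, the assimilation is regressive.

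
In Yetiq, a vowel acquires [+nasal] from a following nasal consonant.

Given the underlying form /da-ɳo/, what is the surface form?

[dãɳo]

/a/ sits next to the nasal /ɳ/ and is therefore nasalised to [ã].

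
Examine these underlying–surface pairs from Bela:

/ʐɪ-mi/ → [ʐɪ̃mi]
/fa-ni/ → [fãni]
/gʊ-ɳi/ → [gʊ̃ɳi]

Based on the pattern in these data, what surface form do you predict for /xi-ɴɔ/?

The data show regressive nasality assimilation (vowel nasalisation): /ɪ/ → [ɪ̃] before /m/; /a/ → [ã] before /n/; /ʊ/ → [ʊ̃] before /ɳ/ — a vowel is nasalised by an immediately following nasal consonant.
/i/ sits next to the nasal /ɴ/ and is therefore nasalised to [ĩ].

[xĩɴɔ]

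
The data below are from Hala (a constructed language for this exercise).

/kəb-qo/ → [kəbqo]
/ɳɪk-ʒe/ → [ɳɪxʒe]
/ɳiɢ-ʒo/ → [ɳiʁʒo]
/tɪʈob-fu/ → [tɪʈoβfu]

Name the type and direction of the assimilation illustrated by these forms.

Comparing underlying and surface forms, /k/ → [x] is the alternation; the neighbouring /ʒ/ is constant.
/k/ is a stop while /ʒ/ is a fricative; the output [x] is a fricative, matching the trigger — so the feature that spreads is manner.
Place and voice are unchanged, so the assimilation is partial, not total.
The same holds elsewhere in the data: /ɢ/ → [ʁ] before /ʒ/ (stop → fricative, matching a fricative); /b/ → [β] before /f/ (stop → fricative, matching a fricative) — only manner changes, and always toward the following segment.
Nothing changes in [kəbqo]: there the adjacent consonants already agree in manner (/b/ and /q/ are both stops), so this form is consistent with the same rule.
The trigger is the following segment, so the direction is regressive (anticipatory).

regressive manner assimilation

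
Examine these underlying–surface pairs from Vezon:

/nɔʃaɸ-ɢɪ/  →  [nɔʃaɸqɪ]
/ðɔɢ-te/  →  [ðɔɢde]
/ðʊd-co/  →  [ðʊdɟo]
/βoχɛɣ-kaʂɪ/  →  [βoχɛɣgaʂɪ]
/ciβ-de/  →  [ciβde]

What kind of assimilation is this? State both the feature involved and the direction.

progressive voicing assimilation

The segment that alternates is /ɢ/, which surfaces as [q] when adjacent to /ɸ/.
/ɢ/ is voiced while /ɸ/ is voiceless; the output [q] is voiceless, matching the trigger — so the feature that spreads is voicing.
Place and manner are unchanged, so the assimilation is partial, not total.
Checking the remaining alternations: /t/ → [d] after /ɢ/ (voiceless → voiced, matching voiced); /c/ → [ɟ] after /d/ (voiceless → voiced, matching voiced); /k/ → [g] after /ɣ/ (voiceless → voiced, matching voiced) — only voicing changes, and always toward the preceding segment.
No alternation appears in [ciβde]: there the adjacent consonants already agree in voicing (/d/ and /β/ are both voiced), so this form is consistent with the same rule.
The trigger is the preceding segment, so the direction is progressive (perseverative).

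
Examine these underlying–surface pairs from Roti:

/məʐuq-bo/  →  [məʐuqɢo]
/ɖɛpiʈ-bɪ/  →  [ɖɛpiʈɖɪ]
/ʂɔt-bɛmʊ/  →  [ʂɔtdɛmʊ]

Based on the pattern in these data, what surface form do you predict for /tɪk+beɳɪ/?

The data show progressive place assimilation: /b/ → [ɢ] after /q/; /b/ → [ɖ] after /ʈ/; /b/ → [d] after /t/. In each pair only place changes, matching the preceding consonant, while manner and voice stay constant.
/b/ is a voiced bilabial stop. The preceding trigger /k/ is velar, so /b/ must become velar as well.
The voiced velar stop is [g], so /b/ → [g].

[tɪkgeɳɪ]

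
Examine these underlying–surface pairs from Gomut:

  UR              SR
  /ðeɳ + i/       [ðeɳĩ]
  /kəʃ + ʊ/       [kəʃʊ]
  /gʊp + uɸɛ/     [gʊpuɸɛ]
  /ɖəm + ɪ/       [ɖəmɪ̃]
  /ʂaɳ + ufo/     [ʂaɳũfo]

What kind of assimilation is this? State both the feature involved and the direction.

progressive nasality assimilation (vowel nasalisation)

The vowel /i/ surfaces as nasalised [ĩ] next to the preceding nasal /ɳ/ — it has acquired the [+nasal] feature of its neighbour.
The other forms show the same pattern: /ɪ/ → [ɪ̃] after /m/; /u/ → [ũ] after /ɳ/ — each time a vowel is nasalised next to a preceding nasal.
No change occurs in [kəʃʊ], [gʊpuɸɛ] because the vowel at the boundary is adjacent to an oral consonant, not a nasal (/ʊ/ next to /ʃ/; /u/ next to /p/).
Because the conditioning nasal is to the left of the vowel that changes, the process is progressive (perseverative).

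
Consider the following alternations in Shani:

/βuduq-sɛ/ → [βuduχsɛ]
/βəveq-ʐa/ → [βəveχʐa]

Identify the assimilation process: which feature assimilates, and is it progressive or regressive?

Comparing underlying and surface forms, /q/ → [χ] is the alternation; the neighbouring /s/ is constant.
The change stop → fricative matches the manner of the following /s/, identifying this as manner assimilation.
Place and voice are unchanged, so the assimilation is partial, not total.
Checking the remaining alternation: /q/ → [χ] before /ʐ/ (stop → fricative, matching a fricative) — only manner changes, and always toward the following segment.
The trigger is the following segment, so the direction is regressive (anticipatory).

regressive manner assimilation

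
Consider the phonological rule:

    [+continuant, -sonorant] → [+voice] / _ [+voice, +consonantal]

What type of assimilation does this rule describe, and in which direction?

regressive voicing assimilation

The target ([+continuant, -sonorant], fricatives) acquires [+voice] next to a voiced consonant ([+voice, +consonantal]) — it takes on the voicing of its neighbour, so the feature that spreads is voicing.
The conditioning segment sits to the right of the focus bar, meaning the trigger follows the segment that changes — regressive assimilation.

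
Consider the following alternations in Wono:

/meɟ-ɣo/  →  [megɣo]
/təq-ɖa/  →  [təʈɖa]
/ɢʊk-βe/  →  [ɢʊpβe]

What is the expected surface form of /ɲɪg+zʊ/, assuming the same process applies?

The data show regressive place assimilation: /ɟ/ → [g] before /ɣ/; /q/ → [ʈ] before /ɖ/; /k/ → [p] before /β/. In each pair only place changes, matching the following consonant, while manner and voice stay constant.
/g/ is a voiced velar stop. The following trigger /z/ is alveolar, so /g/ must become alveolar as well.
A voiced alveolar stop is [d], so the surface segment is [d].

[ɲɪdzʊ]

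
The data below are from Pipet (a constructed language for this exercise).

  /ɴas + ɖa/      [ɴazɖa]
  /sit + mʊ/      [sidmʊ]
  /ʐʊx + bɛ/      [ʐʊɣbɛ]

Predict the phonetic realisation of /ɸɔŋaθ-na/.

[ɸɔŋaðna]

The data show regressive voicing assimilation: /s/ → [z] before /ɖ/; /t/ → [d] before /m/; /x/ → [ɣ] before /b/. In each pair only voicing changes, matching the following consonant, while place and manner stay constant.
/θ/ is a voiceless dental fricative. The following trigger /n/ is voiced, so /θ/ must become voiced as well.
Changing only its voicing to voiced gives [ð] — the voiced dental fricative.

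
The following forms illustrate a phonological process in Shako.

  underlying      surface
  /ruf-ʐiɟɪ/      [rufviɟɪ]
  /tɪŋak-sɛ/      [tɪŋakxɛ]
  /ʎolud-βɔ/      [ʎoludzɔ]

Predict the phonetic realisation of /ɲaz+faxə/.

The data show progressive place assimilation: /ʐ/ → [v] after /f/; /s/ → [x] after /k/; /β/ → [z] after /d/. In each pair only place changes, matching the preceding consonant, while manner and voice stay constant.
The rule targets /f/ (voiceless labiodental fricative), which sits after the trigger /z/ (alveolar).
A voiceless alveolar fricative is [s], so the surface segment is [s].

[ɲazsaxə]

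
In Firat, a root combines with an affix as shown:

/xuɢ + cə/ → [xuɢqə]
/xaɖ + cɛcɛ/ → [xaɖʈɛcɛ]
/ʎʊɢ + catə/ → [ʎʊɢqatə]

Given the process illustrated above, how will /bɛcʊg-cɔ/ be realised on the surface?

[bɛcʊgkɔ]

The data show progressive place assimilation: /c/ → [q] after /ɢ/; /c/ → [ʈ] after /ɖ/. In each pair only place changes, matching the preceding consonant, while manner and voice stay constant.
The rule targets /c/ (voiceless palatal stop), which sits after the trigger /g/ (velar).
Changing only its place to velar gives [k] — the voiceless velar stop.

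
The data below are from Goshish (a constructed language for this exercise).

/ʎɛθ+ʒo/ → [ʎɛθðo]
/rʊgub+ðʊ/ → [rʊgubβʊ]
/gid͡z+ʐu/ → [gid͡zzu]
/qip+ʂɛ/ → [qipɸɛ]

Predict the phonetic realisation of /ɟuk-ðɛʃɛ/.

The data show progressive place assimilation: /ʒ/ → [ð] after /θ/; /ð/ → [β] after /b/; /ʐ/ → [z] after /d͡z/; /ʂ/ → [ɸ] after /p/. In each pair only place changes, matching the preceding consonant, while manner and voice stay constant.
/ð/ is a voiced dental fricative. The preceding trigger /k/ is velar, so /ð/ must become velar as well.
The voiced velar fricative is [ɣ], so /ð/ → [ɣ].

[ɟukɣɛʃɛ]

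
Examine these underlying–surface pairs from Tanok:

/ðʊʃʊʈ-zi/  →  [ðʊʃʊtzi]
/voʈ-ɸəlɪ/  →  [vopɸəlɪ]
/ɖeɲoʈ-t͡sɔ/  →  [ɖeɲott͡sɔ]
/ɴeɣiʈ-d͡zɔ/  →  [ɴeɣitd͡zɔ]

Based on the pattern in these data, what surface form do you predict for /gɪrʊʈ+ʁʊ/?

The data show regressive place assimilation: /ʈ/ → [t] before /z/; /ʈ/ → [p] before /ɸ/; /ʈ/ → [t] before /t͡s/; /ʈ/ → [t] before /d͡z/. In each pair only place changes, matching the following consonant, while manner and voice stay constant.
The rule targets /ʈ/ (voiceless retroflex stop), which sits before the trigger /ʁ/ (uvular).
Changing only its place to uvular gives [q] — the voiceless uvular stop.

[gɪrʊqʁʊ]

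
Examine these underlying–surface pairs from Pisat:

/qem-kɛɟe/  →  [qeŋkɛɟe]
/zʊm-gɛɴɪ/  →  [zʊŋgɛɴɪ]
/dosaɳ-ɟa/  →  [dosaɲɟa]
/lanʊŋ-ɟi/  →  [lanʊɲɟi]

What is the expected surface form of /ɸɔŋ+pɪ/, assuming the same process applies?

[ɸɔmpɪ]

The data show regressive place assimilation: /m/ → [ŋ] before /k/; /m/ → [ŋ] before /g/; /ɳ/ → [ɲ] before /ɟ/; /ŋ/ → [ɲ] before /ɟ/. In each pair only place changes, matching the following consonant, while manner and voice stay constant.
/ŋ/ is a voiced velar nasal. The following trigger /p/ is bilabial, so /ŋ/ must become bilabial as well.
A voiced bilabial nasal is [m], so the surface segment is [m].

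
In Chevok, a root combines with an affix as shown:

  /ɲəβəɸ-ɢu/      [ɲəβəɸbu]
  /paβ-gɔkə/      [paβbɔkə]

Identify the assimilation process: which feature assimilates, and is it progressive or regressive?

Comparing underlying and surface forms, /ɢ/ → [b] is the alternation; the neighbouring /ɸ/ is constant.
The change uvular → bilabial matches the place of the preceding /ɸ/, identifying this as place assimilation.
Manner and voice are unchanged, so the assimilation is partial, not total.
Checking the remaining alternation: /g/ → [b] after /β/ (velar → bilabial, matching bilabial) — only place changes, and always toward the preceding segment.
Since the segment that changes follows the conditioning segment, the assimilation is progressive.

progressive place assimilation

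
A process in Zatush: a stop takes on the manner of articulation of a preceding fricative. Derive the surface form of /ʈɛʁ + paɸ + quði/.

[ʈɛʁɸaɸχuði]

The rule targets /p/ (voiceless bilabial stop), which sits after the trigger /ʁ/ (fricative).
A voiceless bilabial fricative is [ɸ], so the surface segment is [ɸ].
The same rule applies at the second boundary: /q/ → [χ] next to /ɸ/.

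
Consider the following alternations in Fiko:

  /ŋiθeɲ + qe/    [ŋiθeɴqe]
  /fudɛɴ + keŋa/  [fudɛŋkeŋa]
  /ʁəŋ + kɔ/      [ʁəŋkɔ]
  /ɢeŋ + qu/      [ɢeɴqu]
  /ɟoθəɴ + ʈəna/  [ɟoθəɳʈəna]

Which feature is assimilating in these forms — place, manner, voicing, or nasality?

Comparing underlying and surface forms, /ɲ/ → [ɴ] is the alternation; the neighbouring /q/ is constant.
The change palatal → uvular matches the place of the following /q/, identifying this as place assimilation.
The other alternating forms pattern the same way: /ɴ/ → [ŋ] before /k/ (uvular → velar, matching velar); /ŋ/ → [ɴ] before /q/ (velar → uvular, matching uvular); /ɴ/ → [ɳ] before /ʈ/ (uvular → retroflex, matching retroflex) — only place changes, and always toward the following segment.
No alternation appears in [ʁəŋkɔ]: there the adjacent consonants already agree in place (/ŋ/ and /k/ are both velar), so this form is consistent with the same rule.

place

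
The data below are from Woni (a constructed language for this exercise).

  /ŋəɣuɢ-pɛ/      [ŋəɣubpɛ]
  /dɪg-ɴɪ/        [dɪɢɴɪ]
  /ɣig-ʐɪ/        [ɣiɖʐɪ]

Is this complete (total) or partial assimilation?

Comparing underlying and surface forms, /ɢ/ → [b] is the alternation; the neighbouring /p/ is constant.
/ɢ/ is uvular while /p/ is bilabial; the output [b] is bilabial, matching the trigger — so the feature that spreads is place.
Manner and voice are unchanged, so the assimilation is partial, not total.
Checking the remaining alternations: /g/ → [ɢ] before /ɴ/ (velar → uvular, matching uvular); /g/ → [ɖ] before /ʐ/ (velar → retroflex, matching retroflex) — only place changes, and always toward the following segment.

partial assimilation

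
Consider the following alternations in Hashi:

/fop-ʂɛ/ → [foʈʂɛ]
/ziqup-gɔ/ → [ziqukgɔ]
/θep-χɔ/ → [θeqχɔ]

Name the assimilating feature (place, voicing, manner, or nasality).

place

Comparing underlying and surface forms, /p/ → [ʈ] is the alternation; the neighbouring /ʂ/ is constant.
/p/ is bilabial while /ʂ/ is retroflex; the output [ʈ] is retroflex, matching the trigger — so the feature that spreads is place.
Checking the remaining alternations: /p/ → [k] before /g/ (bilabial → velar, matching velar); /p/ → [q] before /χ/ (bilabial → uvular, matching uvular) — only place changes, and always toward the following segment.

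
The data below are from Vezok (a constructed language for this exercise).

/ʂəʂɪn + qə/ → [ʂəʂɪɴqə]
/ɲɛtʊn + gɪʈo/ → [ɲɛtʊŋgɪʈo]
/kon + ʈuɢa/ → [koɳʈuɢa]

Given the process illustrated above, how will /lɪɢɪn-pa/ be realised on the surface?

[lɪɢɪmpa]

The data show regressive place assimilation: /n/ → [ɴ] before /q/; /n/ → [ŋ] before /g/; /n/ → [ɳ] before /ʈ/. In each pair only place changes, matching the following consonant, while manner and voice stay constant.
The rule targets /n/ (voiced alveolar nasal), which sits before the trigger /p/ (bilabial).
The voiced bilabial nasal is [m], so /n/ → [m].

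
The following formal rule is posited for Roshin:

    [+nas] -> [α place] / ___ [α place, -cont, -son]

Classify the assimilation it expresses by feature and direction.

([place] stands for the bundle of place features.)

regressive place assimilation

The rule copies the place features (abbreviated [place]) from the environment onto the target, so the assimilating feature is place.
The conditioning segment sits to the right of the focus bar, meaning the trigger follows the segment that changes — regressive assimilation.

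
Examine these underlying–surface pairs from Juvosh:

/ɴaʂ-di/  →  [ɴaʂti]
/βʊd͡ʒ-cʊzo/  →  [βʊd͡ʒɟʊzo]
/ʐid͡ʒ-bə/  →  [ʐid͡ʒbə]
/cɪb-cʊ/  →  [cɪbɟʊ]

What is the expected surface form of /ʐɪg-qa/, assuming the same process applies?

The data show progressive voicing assimilation: /d/ → [t] after /ʂ/; /c/ → [ɟ] after /d͡ʒ/; /c/ → [ɟ] after /b/. In each pair only voicing changes, matching the preceding consonant, while place and manner stay constant.
Nothing changes in [ʐid͡ʒbə]: there the adjacent consonants already agree in voicing (/b/ and /d͡ʒ/ are both voiced), so this form is consistent with the same rule.
/q/ is a voiceless uvular stop. The preceding trigger /g/ is voiced, so /q/ must become voiced as well.
The voiced uvular stop is [ɢ], so /q/ → [ɢ].

[ʐɪgɢa]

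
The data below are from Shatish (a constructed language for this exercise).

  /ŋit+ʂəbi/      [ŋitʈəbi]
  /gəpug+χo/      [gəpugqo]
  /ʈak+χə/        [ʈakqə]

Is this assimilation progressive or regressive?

Underlying /ʂ/ is realised as [ʈ] next to /t/; /t/ itself does not change.
/ʂ/ is a fricative while /t/ is a stop; the output [ʈ] is a stop, matching the trigger — so the feature that spreads is manner.
The other alternating forms pattern the same way: /χ/ → [q] after /g/ (fricative → stop, matching a stop); /χ/ → [q] after /k/ (fricative → stop, matching a stop) — only manner changes, and always toward the preceding segment.
The trigger is the preceding segment, so the direction is progressive (perseverative).

progressive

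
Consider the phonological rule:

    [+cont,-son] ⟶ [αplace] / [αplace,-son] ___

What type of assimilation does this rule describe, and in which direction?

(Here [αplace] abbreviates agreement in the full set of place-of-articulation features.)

progressive place assimilation

The rule copies the place features (abbreviated [place]) from the environment onto the target, so the assimilating feature is place.
Since the environment is written before the underscore, the trigger precedes the target; the direction is progressive.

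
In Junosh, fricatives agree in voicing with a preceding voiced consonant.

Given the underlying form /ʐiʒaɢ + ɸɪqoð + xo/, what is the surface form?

The rule targets /ɸ/ (voiceless bilabial fricative), which sits after the trigger /ɢ/ (voiced).
The voiced bilabial fricative is [β], so /ɸ/ → [β].
At the second juncture, /x/ likewise becomes [ɣ] adjacent to /ð/.

[ʐiʒaɢβɪqoðɣo]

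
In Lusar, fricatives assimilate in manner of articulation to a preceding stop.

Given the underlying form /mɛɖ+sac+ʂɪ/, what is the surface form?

[mɛɖtacʈɪ]

/s/ is a voiceless alveolar fricative. The preceding trigger /ɖ/ is a stop, so /s/ must become a stop as well.
Changing only its manner to stop gives [t] — the voiceless alveolar stop.
At the second juncture, /ʂ/ likewise becomes [ʈ] adjacent to /c/.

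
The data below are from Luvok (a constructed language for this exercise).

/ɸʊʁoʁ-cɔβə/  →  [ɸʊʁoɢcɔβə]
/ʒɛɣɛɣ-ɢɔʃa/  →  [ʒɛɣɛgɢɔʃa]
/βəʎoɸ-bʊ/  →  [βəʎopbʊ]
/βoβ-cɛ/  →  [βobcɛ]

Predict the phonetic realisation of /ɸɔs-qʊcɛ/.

[ɸɔtqʊcɛ]

The data show regressive manner assimilation: /ʁ/ → [ɢ] before /c/; /ɣ/ → [g] before /ɢ/; /ɸ/ → [p] before /b/; /β/ → [b] before /c/. In each pair only manner changes, matching the following consonant, while place and voice stay constant.
/s/ is a voiceless alveolar fricative. The following trigger /q/ is a stop, so /s/ must become a stop as well.
Changing only its manner to stop gives [t] — the voiceless alveolar stop.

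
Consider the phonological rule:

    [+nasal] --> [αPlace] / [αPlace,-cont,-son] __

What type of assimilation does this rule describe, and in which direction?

The rule copies the place features (abbreviated [Place]) from the environment onto the target, so the assimilating feature is place.
The conditioning segment sits to the left of the focus bar, meaning the trigger precedes the segment that changes — progressive assimilation.

progressive place assimilation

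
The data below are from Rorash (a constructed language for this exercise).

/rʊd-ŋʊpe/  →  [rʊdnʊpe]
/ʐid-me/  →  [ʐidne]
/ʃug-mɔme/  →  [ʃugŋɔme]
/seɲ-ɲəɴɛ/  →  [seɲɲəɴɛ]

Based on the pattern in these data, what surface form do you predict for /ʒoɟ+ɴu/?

[ʒoɟɲu]

The data show progressive place assimilation: /ŋ/ → [n] after /d/; /m/ → [n] after /d/; /m/ → [ŋ] after /g/. In each pair only place changes, matching the preceding consonant, while manner and voice stay constant.
Nothing changes in [seɲɲəɴɛ]: there the adjacent consonants already agree in place (/ɲ/ and /ɲ/ are both palatal), so this form is consistent with the same rule.
/ɴ/ is a voiced uvular nasal. The preceding trigger /ɟ/ is palatal, so /ɴ/ must become palatal as well.
The voiced palatal nasal is [ɲ], so /ɴ/ → [ɲ].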